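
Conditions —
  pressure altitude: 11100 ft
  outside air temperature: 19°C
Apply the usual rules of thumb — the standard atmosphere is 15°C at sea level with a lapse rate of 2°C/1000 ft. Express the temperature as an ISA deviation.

ISA+26.2°C

ISA temperature at 11100 ft = 15 − 2 × (11100/1000) = -7.2°C.
Deviation = OAT − ISA = 19 − (-7.2) = +26.2°C.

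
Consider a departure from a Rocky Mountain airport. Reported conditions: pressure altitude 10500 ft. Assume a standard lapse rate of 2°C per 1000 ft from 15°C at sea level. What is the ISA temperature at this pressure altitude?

-6°C

ISA temperature = 15 − 2 × (10500/1000) = 15 − 21 = -6°C.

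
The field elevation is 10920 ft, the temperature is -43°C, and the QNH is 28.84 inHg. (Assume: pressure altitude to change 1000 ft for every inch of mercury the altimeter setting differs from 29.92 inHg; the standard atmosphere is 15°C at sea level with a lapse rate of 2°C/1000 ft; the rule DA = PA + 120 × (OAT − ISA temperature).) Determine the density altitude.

7920 ft

Pressure altitude = 10920 + (29.92 − 28.84) × 1000 = 10920 + (+1080) = 12000 ft.
ISA temperature at 12000 ft = 15 − 2 × (12000/1000) = -9°C.
ISA deviation = -43 − (-9) = -34°C.
Density altitude = 12000 + 120 × (-34) = 7920 ft.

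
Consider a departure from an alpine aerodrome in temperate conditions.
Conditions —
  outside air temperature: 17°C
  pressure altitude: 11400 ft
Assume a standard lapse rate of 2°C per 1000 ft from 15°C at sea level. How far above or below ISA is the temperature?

ISA+24.8°C

ISA temperature at 11400 ft = 15 − 2 × (11400/1000) = -7.8°C.
Deviation = OAT − ISA = 17 − (-7.8) = +24.8°C.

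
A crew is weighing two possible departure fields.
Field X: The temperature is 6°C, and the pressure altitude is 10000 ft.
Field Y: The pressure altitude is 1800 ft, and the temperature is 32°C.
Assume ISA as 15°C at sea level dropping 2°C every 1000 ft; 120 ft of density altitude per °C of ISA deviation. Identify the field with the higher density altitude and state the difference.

Field X: ISA temp = -5°C, deviation +11°C, DA = 10000 + 120 × 11 = 11320 ft.
Field Y: ISA temp = 11.4°C, deviation +20.6°C, DA = 1800 + 120 × 20.6 = 4272 ft.
Field X is higher by 11320 − 4272 = 7048 ft.

Field X by 7048 ft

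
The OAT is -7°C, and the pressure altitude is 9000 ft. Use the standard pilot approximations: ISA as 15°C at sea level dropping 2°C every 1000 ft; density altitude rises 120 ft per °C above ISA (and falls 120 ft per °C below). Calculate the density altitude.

ISA temperature at 9000 ft = 15 − 2 × (9000/1000) = -3°C.
ISA deviation = -7 − (-3) = -4°C.
Density altitude = 9000 + 120 × (-4) = 9000 + (-480) = 8520 ft.

8520 ft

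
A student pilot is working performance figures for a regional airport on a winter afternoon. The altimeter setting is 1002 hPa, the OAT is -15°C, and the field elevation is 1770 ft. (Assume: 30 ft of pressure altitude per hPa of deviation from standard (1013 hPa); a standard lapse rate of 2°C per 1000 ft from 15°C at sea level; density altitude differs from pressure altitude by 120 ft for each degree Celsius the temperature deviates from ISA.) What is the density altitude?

-996 ft

Pressure altitude = 1770 + (1013 − 1002) × 30 = 1770 + (+330) = 2100 ft.
ISA temperature at 2100 ft = 15 − 2 × (2100/1000) = 10.8°C.
ISA deviation = -15 − 10.8 = -25.8°C.
Density altitude = 2100 + 120 × (-25.8) = -996 ft.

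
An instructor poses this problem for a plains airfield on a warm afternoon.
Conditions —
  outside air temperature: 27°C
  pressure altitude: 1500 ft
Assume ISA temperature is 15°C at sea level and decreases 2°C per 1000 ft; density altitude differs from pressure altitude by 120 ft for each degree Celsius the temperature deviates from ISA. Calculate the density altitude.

3300 ft

ISA temperature at 1500 ft = 15 − 2 × (1500/1000) = 12°C.
ISA deviation = 27 − 12 = +15°C.
Density altitude = 1500 + 120 × (15) = 1500 + (+1800) = 3300 ft.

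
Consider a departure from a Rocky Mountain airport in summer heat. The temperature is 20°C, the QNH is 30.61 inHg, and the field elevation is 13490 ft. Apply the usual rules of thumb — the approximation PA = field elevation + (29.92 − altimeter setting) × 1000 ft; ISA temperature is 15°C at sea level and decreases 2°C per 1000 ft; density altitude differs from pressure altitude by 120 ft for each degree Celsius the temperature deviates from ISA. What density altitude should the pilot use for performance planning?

Pressure altitude = 13490 + (29.92 − 30.61) × 1000 = 13490 + (-690) = 12800 ft.
ISA temperature at 12800 ft = 15 − 2 × (12800/1000) = -10.6°C.
ISA deviation = 20 − (-10.6) = +30.6°C.
Density altitude = 12800 + 120 × (30.6) = 16472 ft.

16472 ft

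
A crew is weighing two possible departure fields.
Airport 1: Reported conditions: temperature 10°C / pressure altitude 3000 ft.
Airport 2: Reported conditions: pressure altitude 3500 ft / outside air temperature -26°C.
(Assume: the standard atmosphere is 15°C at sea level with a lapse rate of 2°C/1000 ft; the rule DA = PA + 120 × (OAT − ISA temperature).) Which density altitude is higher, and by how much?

Airport 1: ISA temp = 9°C, deviation +1°C, DA = 3000 + 120 × 1 = 3120 ft.
Airport 2: ISA temp = 8°C, deviation -34°C, DA = 3500 + 120 × (-34) = -580 ft.
Airport 1 is higher by 3120 − (-580) = 3700 ft.

Airport 1 by 3700 ft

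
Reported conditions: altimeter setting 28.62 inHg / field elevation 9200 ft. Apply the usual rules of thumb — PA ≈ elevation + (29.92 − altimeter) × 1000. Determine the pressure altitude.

Pressure correction = (29.92 − 28.62) × 1000 = +1300 ft.
Pressure altitude = 9200 + (+1300) = 10500 ft.

10500 ft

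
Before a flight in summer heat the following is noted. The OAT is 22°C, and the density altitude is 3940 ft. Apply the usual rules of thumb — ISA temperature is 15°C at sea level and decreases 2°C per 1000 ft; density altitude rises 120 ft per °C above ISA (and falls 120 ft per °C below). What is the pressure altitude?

DA = PA + 120 × (OAT − (15 − 2·PA/1000)) = PA + 120·OAT − 1800 + 0.24·PA = 1.24·PA + 120·OAT − 1800.
So 1.24·PA = 3940 − 120 × 22 + 1800 = 3100.
PA = 3100 / 1.24 = 2500 ft.

2500 ft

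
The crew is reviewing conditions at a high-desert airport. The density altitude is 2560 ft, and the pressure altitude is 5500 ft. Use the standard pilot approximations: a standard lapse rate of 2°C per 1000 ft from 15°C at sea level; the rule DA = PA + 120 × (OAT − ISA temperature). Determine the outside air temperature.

Density altitude − pressure altitude = 2560 − 5500 = -2940 ft.
At 120 ft/°C that is an ISA deviation of -2940/120 = -24.5°C.
ISA temperature at 5500 ft = 15 − 2 × (5500/1000) = 4°C.
OAT = ISA + deviation = 4 + (-24.5) = -20.5°C.

-20.5°C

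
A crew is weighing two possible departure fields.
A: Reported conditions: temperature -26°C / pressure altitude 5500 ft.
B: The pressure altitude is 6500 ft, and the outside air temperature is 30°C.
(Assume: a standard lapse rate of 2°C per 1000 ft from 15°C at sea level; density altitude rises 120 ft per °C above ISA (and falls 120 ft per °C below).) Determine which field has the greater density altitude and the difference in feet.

B by 7960 ft

A: ISA temp = 4°C, deviation -30°C, DA = 5500 + 120 × (-30) = 1900 ft.
B: ISA temp = 2°C, deviation +28°C, DA = 6500 + 120 × 28 = 9860 ft.
B is higher by 9860 − 1900 = 7960 ft.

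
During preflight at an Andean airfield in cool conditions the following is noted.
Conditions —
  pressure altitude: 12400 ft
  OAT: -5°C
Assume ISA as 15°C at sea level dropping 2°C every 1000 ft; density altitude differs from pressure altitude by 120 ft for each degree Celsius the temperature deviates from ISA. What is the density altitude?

ISA temperature at 12400 ft = 15 − 2 × (12400/1000) = -9.8°C.
ISA deviation = -5 − (-9.8) = +4.8°C.
Density altitude = 12400 + 120 × (4.8) = 12400 + (+576) = 12976 ft.

12976 ft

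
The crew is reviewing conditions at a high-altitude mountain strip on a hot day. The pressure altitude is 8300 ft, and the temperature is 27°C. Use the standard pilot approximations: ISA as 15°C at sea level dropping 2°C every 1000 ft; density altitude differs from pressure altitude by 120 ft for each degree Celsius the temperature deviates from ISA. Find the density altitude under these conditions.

ISA temperature at 8300 ft = 15 − 2 × (8300/1000) = -1.6°C.
ISA deviation = 27 − (-1.6) = +28.6°C.
Density altitude = 8300 + 120 × (28.6) = 8300 + (+3432) = 11732 ft.

11732 ft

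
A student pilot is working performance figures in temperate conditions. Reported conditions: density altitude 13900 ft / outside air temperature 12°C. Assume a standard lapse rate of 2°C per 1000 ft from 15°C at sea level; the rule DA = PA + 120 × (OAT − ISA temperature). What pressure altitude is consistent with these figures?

DA = PA + 120 × (OAT − (15 − 2·PA/1000)) = PA + 120·OAT − 1800 + 0.24·PA = 1.24·PA + 120·OAT − 1800.
So 1.24·PA = 13900 − 120 × 12 + 1800 = 14260.
PA = 14260 / 1.24 = 11500 ft.

11500 ft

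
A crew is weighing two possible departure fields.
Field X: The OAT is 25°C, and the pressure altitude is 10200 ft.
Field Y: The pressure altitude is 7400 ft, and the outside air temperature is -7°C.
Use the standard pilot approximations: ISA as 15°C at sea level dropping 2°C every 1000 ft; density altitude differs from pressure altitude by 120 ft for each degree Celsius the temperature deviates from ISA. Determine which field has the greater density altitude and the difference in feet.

Field X by 7312 ft

Field X: ISA temp = -5.4°C, deviation +30.4°C, DA = 10200 + 120 × 30.4 = 13848 ft.
Field Y: ISA temp = 0.2°C, deviation -7.2°C, DA = 7400 + 120 × (-7.2) = 6536 ft.
Field X is higher by 13848 − 6536 = 7312 ft.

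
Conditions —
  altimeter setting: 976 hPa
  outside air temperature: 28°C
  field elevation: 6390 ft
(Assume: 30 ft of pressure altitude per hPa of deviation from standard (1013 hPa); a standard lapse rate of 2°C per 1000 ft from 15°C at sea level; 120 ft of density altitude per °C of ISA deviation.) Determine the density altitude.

10860 ft

Pressure altitude = 6390 + (1013 − 976) × 30 = 6390 + (+1110) = 7500 ft.
ISA temperature at 7500 ft = 15 − 2 × (7500/1000) = 0°C.
ISA deviation = 28 − 0 = +28°C.
Density altitude = 7500 + 120 × (28) = 10860 ft.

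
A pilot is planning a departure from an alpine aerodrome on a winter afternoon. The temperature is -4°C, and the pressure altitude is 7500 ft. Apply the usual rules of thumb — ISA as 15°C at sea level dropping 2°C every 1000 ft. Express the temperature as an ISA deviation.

ISA-4°C

ISA temperature at 7500 ft = 15 − 2 × (7500/1000) = 0°C.
Deviation = OAT − ISA = -4 − 0 = -4°C.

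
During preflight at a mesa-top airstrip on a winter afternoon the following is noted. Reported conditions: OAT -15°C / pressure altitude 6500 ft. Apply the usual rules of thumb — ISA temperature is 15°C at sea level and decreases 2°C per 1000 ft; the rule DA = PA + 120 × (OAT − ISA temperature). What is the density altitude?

ISA temperature at 6500 ft = 15 − 2 × (6500/1000) = 2°C.
ISA deviation = -15 − 2 = -17°C.
Density altitude = 6500 + 120 × (-17) = 6500 + (-2040) = 4460 ft.

4460 ft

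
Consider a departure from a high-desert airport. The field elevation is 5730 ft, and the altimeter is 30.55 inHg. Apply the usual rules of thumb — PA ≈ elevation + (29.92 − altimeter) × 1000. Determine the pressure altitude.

Pressure correction = (29.92 − 30.55) × 1000 = -630 ft.
Pressure altitude = 5730 + (-630) = 5100 ft.

5100 ft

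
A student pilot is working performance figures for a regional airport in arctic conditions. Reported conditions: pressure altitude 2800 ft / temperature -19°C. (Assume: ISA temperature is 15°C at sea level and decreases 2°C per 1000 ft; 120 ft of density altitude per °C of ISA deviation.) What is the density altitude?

-608 ft

ISA temperature at 2800 ft = 15 − 2 × (2800/1000) = 9.4°C.
ISA deviation = -19 − 9.4 = -28.4°C.
Density altitude = 2800 + 120 × (-28.4) = 2800 + (-3408) = -608 ft.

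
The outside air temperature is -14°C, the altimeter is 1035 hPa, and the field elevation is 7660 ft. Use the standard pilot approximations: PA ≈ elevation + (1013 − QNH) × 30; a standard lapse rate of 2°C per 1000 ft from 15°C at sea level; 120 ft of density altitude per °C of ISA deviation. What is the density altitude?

5200 ft

Pressure altitude = 7660 + (1013 − 1035) × 30 = 7660 + (-660) = 7000 ft.
ISA temperature at 7000 ft = 15 − 2 × (7000/1000) = 1°C.
ISA deviation = -14 − 1 = -15°C.
Density altitude = 7000 + 120 × (-15) = 5200 ft.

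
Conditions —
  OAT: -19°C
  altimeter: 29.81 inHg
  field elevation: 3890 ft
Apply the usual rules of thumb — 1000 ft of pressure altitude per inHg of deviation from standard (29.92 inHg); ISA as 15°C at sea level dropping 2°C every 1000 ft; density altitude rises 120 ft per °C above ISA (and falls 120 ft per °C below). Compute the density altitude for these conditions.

Pressure altitude = 3890 + (29.92 − 29.81) × 1000 = 3890 + (+110) = 4000 ft.
ISA temperature at 4000 ft = 15 − 2 × (4000/1000) = 7°C.
ISA deviation = -19 − 7 = -26°C.
Density altitude = 4000 + 120 × (-26) = 880 ft.

880 ft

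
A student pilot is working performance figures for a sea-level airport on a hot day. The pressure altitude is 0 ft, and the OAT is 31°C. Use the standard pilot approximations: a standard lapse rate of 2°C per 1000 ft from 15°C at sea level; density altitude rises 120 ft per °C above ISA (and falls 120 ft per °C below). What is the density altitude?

ISA temperature at 0 ft = 15 − 2 × (0/1000) = 15°C.
ISA deviation = 31 − 15 = +16°C.
Density altitude = 0 + 120 × (16) = 0 + (+1920) = 1920 ft.

1920 ft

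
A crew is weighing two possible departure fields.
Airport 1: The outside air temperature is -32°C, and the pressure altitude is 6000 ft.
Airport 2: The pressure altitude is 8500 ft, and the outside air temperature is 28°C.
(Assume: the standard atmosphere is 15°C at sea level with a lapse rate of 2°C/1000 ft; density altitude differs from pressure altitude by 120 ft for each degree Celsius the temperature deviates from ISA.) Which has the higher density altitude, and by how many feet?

Airport 1: ISA temp = 3°C, deviation -35°C, DA = 6000 + 120 × (-35) = 1800 ft.
Airport 2: ISA temp = -2°C, deviation +30°C, DA = 8500 + 120 × 30 = 12100 ft.
Airport 2 is higher by 12100 − 1800 = 10300 ft.

Airport 2 by 10300 ft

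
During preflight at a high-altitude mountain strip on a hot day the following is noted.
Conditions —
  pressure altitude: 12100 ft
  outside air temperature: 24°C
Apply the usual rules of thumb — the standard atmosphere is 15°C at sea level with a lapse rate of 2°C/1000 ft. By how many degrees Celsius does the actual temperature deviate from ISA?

ISA temperature at 12100 ft = 15 − 2 × (12100/1000) = -9.2°C.
Deviation = OAT − ISA = 24 − (-9.2) = +33.2°C.

ISA+33.2°C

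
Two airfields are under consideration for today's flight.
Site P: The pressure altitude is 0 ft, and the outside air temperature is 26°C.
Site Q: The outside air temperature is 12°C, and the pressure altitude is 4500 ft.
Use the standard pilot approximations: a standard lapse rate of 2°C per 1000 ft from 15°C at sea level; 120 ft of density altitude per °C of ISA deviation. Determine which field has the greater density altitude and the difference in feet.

Site P: ISA temp = 15°C, deviation +11°C, DA = 0 + 120 × 11 = 1320 ft.
Site Q: ISA temp = 6°C, deviation +6°C, DA = 4500 + 120 × 6 = 5220 ft.
Site Q is higher by 5220 − 1320 = 3900 ft.

Site Q by 3900 ft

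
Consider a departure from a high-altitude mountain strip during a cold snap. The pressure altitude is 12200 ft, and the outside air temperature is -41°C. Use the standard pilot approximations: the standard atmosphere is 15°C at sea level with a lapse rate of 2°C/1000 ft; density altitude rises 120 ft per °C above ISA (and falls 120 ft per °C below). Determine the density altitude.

ISA temperature at 12200 ft = 15 − 2 × (12200/1000) = -9.4°C.
ISA deviation = -41 − (-9.4) = -31.6°C.
Density altitude = 12200 + 120 × (-31.6) = 12200 + (-3792) = 8408 ft.

8408 ft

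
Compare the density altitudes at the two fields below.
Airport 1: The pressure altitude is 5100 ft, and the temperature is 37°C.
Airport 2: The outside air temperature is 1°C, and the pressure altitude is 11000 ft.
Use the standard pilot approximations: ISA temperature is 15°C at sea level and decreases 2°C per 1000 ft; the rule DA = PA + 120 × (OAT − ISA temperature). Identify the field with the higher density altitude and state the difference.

Airport 1: ISA temp = 4.8°C, deviation +32.2°C, DA = 5100 + 120 × 32.2 = 8964 ft.
Airport 2: ISA temp = -7°C, deviation +8°C, DA = 11000 + 120 × 8 = 11960 ft.
Airport 2 is higher by 11960 − 8964 = 2996 ft.

Airport 2 by 2996 ft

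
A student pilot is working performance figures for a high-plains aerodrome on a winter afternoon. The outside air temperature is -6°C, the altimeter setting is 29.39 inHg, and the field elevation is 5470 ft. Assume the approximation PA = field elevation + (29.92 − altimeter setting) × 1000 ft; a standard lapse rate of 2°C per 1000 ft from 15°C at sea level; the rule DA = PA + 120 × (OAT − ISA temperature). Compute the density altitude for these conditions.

4920 ft

Pressure altitude = 5470 + (29.92 − 29.39) × 1000 = 5470 + (+530) = 6000 ft.
ISA temperature at 6000 ft = 15 − 2 × (6000/1000) = 3°C.
ISA deviation = -6 − 3 = -9°C.
Density altitude = 6000 + 120 × (-9) = 4920 ft.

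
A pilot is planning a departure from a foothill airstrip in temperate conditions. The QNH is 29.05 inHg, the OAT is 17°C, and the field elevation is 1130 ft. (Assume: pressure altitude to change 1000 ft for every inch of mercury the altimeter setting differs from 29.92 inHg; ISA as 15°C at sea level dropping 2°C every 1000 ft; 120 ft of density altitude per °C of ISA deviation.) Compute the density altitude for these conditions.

Pressure altitude = 1130 + (29.92 − 29.05) × 1000 = 1130 + (+870) = 2000 ft.
ISA temperature at 2000 ft = 15 − 2 × (2000/1000) = 11°C.
ISA deviation = 17 − 11 = +6°C.
Density altitude = 2000 + 120 × (6) = 2720 ft.

2720 ft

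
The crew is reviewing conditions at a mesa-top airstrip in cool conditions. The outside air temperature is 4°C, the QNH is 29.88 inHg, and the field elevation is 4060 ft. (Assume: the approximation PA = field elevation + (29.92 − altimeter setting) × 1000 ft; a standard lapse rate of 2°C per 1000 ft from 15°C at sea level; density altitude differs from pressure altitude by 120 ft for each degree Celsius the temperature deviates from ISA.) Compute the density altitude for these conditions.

3764 ft

Pressure altitude = 4060 + (29.92 − 29.88) × 1000 = 4060 + (+40) = 4100 ft.
ISA temperature at 4100 ft = 15 − 2 × (4100/1000) = 6.8°C.
ISA deviation = 4 − 6.8 = -2.8°C.
Density altitude = 4100 + 120 × (-2.8) = 3764 ft.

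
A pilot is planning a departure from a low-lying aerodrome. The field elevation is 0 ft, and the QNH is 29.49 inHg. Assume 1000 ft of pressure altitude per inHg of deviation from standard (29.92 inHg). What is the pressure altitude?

430 ft

Pressure correction = (29.92 − 29.49) × 1000 = +430 ft.
Pressure altitude = 0 + (+430) = 430 ft.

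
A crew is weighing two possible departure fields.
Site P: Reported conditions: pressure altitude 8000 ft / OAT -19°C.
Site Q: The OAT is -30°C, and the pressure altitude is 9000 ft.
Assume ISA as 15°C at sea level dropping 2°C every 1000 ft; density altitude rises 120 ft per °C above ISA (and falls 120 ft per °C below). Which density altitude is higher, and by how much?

Site P: ISA temp = -1°C, deviation -18°C, DA = 8000 + 120 × (-18) = 5840 ft.
Site Q: ISA temp = -3°C, deviation -27°C, DA = 9000 + 120 × (-27) = 5760 ft.
Site P is higher by 5840 − 5760 = 80 ft.

Site P by 80 ft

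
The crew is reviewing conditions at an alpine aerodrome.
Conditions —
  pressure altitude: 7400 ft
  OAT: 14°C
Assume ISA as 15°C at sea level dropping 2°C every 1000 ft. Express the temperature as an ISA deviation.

ISA temperature at 7400 ft = 15 − 2 × (7400/1000) = 0.2°C.
Deviation = OAT − ISA = 14 − 0.2 = +13.8°C.

ISA+13.8°C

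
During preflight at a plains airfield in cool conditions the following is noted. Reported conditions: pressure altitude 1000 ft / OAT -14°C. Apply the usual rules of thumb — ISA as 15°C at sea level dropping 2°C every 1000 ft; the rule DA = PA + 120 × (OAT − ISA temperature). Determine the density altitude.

-2240 ft

ISA temperature at 1000 ft = 15 − 2 × (1000/1000) = 13°C.
ISA deviation = -14 − 13 = -27°C.
Density altitude = 1000 + 120 × (-27) = 1000 + (-3240) = -2240 ft.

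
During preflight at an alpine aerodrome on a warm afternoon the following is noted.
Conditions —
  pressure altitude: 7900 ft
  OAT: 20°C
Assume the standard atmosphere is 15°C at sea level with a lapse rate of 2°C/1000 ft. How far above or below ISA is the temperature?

ISA+20.8°C

ISA temperature at 7900 ft = 15 − 2 × (7900/1000) = -0.8°C.
Deviation = OAT − ISA = 20 − (-0.8) = +20.8°C.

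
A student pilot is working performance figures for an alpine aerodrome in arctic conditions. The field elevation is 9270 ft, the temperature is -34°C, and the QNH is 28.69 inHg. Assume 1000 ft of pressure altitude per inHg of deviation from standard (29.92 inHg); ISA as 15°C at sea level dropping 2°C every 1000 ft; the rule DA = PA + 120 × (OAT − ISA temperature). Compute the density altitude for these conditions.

Pressure altitude = 9270 + (29.92 − 28.69) × 1000 = 9270 + (+1230) = 10500 ft.
ISA temperature at 10500 ft = 15 − 2 × (10500/1000) = -6°C.
ISA deviation = -34 − (-6) = -28°C.
Density altitude = 10500 + 120 × (-28) = 7140 ft.

7140 ft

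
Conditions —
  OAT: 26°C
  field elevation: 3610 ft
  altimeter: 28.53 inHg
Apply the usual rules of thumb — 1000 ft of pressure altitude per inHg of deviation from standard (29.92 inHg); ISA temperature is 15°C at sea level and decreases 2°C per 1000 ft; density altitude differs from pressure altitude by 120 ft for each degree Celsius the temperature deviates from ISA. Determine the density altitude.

7520 ft

Pressure altitude = 3610 + (29.92 − 28.53) × 1000 = 3610 + (+1390) = 5000 ft.
ISA temperature at 5000 ft = 15 − 2 × (5000/1000) = 5°C.
ISA deviation = 26 − 5 = +21°C.
Density altitude = 5000 + 120 × (21) = 7520 ft.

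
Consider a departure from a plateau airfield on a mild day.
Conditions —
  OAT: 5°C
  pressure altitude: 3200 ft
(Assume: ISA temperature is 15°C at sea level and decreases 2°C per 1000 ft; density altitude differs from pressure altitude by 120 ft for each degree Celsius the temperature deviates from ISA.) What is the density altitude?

2768 ft

ISA temperature at 3200 ft = 15 − 2 × (3200/1000) = 8.6°C.
ISA deviation = 5 − 8.6 = -3.6°C.
Density altitude = 3200 + 120 × (-3.6) = 3200 + (-432) = 2768 ft.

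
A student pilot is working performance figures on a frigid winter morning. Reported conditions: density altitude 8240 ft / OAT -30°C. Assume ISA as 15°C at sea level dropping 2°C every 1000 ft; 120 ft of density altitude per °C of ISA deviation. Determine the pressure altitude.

DA = PA + 120 × (OAT − (15 − 2·PA/1000)) = PA + 120·OAT − 1800 + 0.24·PA = 1.24·PA + 120·OAT − 1800.
So 1.24·PA = 8240 − 120 × (-30) + 1800 = 13640.
PA = 13640 / 1.24 = 11000 ft.

11000 ft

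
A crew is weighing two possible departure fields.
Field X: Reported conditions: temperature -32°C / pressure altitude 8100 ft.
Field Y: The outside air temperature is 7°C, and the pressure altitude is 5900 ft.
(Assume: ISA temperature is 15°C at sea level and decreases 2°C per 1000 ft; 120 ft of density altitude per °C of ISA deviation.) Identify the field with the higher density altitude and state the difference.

Field X: ISA temp = -1.2°C, deviation -30.8°C, DA = 8100 + 120 × (-30.8) = 4404 ft.
Field Y: ISA temp = 3.2°C, deviation +3.8°C, DA = 5900 + 120 × 3.8 = 6356 ft.
Field Y is higher by 6356 − 4404 = 1952 ft.

Field Y by 1952 ft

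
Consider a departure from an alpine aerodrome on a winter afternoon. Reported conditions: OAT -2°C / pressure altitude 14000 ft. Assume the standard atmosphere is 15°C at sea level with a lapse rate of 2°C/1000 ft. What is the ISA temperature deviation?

ISA temperature at 14000 ft = 15 − 2 × (14000/1000) = -13°C.
Deviation = OAT − ISA = -2 − (-13) = +11°C.

ISA+11°C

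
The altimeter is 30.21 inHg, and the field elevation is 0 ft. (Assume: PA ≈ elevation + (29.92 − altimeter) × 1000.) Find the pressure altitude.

-290 ft

Pressure correction = (29.92 − 30.21) × 1000 = -290 ft.
Pressure altitude = 0 + (-290) = -290 ft.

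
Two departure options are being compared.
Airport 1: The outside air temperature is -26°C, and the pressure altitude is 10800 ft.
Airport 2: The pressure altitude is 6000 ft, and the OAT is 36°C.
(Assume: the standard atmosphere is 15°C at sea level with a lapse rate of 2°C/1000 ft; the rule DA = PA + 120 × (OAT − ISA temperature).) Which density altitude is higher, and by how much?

Airport 2 by 1488 ft

Airport 1: ISA temp = -6.6°C, deviation -19.4°C, DA = 10800 + 120 × (-19.4) = 8472 ft.
Airport 2: ISA temp = 3°C, deviation +33°C, DA = 6000 + 120 × 33 = 9960 ft.
Airport 2 is higher by 9960 − 8472 = 1488 ft.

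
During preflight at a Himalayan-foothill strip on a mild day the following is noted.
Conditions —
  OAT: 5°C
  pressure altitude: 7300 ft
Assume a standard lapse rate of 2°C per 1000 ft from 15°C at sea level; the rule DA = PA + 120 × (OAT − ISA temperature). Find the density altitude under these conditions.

ISA temperature at 7300 ft = 15 − 2 × (7300/1000) = 0.4°C.
ISA deviation = 5 − 0.4 = +4.6°C.
Density altitude = 7300 + 120 × (4.6) = 7300 + (+552) = 7852 ft.

7852 ft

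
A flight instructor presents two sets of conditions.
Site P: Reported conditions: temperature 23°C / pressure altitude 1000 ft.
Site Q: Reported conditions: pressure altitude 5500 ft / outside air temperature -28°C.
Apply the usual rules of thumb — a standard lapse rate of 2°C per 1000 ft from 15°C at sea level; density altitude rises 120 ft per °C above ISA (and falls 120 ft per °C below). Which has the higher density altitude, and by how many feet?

Site P by 540 ft

Site P: ISA temp = 13°C, deviation +10°C, DA = 1000 + 120 × 10 = 2200 ft.
Site Q: ISA temp = 4°C, deviation -32°C, DA = 5500 + 120 × (-32) = 1660 ft.
Site P is higher by 2200 − 1660 = 540 ft.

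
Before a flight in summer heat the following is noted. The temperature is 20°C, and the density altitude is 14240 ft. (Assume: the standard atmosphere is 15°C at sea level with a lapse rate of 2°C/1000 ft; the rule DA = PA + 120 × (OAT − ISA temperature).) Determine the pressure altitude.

11000 ft

DA = PA + 120 × (OAT − (15 − 2·PA/1000)) = PA + 120·OAT − 1800 + 0.24·PA = 1.24·PA + 120·OAT − 1800.
So 1.24·PA = 14240 − 120 × 20 + 1800 = 13640.
PA = 13640 / 1.24 = 11000 ft.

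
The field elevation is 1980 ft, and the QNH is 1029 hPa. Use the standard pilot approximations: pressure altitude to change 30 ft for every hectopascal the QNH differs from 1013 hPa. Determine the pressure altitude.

1500 ft

Pressure correction = (1013 − 1029) × 30 = -480 ft.
Pressure altitude = 1980 + (-480) = 1500 ft.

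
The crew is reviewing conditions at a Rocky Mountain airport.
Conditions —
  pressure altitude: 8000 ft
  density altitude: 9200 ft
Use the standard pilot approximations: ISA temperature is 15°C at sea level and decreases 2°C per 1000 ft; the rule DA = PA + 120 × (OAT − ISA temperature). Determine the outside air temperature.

9°C

Density altitude − pressure altitude = 9200 − 8000 = +1200 ft.
At 120 ft/°C that is an ISA deviation of 1200/120 = +10°C.
ISA temperature at 8000 ft = 15 − 2 × (8000/1000) = -1°C.
OAT = ISA + deviation = -1 + (+10) = 9°C.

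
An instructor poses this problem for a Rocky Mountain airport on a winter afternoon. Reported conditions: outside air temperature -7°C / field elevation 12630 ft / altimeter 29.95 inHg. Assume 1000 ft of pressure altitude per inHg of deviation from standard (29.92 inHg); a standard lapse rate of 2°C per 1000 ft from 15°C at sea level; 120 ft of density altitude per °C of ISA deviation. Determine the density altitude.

Pressure altitude = 12630 + (29.92 − 29.95) × 1000 = 12630 + (-30) = 12600 ft.
ISA temperature at 12600 ft = 15 − 2 × (12600/1000) = -10.2°C.
ISA deviation = -7 − (-10.2) = +3.2°C.
Density altitude = 12600 + 120 × (3.2) = 12984 ft.

12984 ft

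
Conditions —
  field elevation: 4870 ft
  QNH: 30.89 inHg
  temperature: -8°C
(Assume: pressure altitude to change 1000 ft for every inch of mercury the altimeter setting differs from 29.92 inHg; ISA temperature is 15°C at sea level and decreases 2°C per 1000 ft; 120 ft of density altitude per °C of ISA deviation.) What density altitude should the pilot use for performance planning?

Pressure altitude = 4870 + (29.92 − 30.89) × 1000 = 4870 + (-970) = 3900 ft.
ISA temperature at 3900 ft = 15 − 2 × (3900/1000) = 7.2°C.
ISA deviation = -8 − 7.2 = -15.2°C.
Density altitude = 3900 + 120 × (-15.2) = 2076 ft.

2076 ft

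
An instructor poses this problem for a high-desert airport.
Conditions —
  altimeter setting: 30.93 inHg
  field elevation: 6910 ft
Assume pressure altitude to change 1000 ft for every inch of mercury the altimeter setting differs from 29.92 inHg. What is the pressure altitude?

Pressure correction = (29.92 − 30.93) × 1000 = -1010 ft.
Pressure altitude = 6910 + (-1010) = 5900 ft.

5900 ft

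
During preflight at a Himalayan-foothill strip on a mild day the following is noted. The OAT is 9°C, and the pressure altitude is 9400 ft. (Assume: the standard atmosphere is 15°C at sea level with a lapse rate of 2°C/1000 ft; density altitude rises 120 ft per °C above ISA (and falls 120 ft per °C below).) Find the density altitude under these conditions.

ISA temperature at 9400 ft = 15 − 2 × (9400/1000) = -3.8°C.
ISA deviation = 9 − (-3.8) = +12.8°C.
Density altitude = 9400 + 120 × (12.8) = 9400 + (+1536) = 10936 ft.

10936 ft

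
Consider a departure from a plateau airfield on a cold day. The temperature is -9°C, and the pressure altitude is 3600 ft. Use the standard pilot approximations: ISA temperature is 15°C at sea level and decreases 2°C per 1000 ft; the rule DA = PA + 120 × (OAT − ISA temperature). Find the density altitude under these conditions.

ISA temperature at 3600 ft = 15 − 2 × (3600/1000) = 7.8°C.
ISA deviation = -9 − 7.8 = -16.8°C.
Density altitude = 3600 + 120 × (-16.8) = 3600 + (-2016) = 1584 ft.

1584 ft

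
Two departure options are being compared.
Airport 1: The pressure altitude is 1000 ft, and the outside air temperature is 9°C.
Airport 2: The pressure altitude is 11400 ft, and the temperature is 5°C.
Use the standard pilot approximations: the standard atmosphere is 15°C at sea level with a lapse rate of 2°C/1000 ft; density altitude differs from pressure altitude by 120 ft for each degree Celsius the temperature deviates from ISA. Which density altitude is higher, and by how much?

Airport 1: ISA temp = 13°C, deviation -4°C, DA = 1000 + 120 × (-4) = 520 ft.
Airport 2: ISA temp = -7.8°C, deviation +12.8°C, DA = 11400 + 120 × 12.8 = 12936 ft.
Airport 2 is higher by 12936 − 520 = 12416 ft.

Airport 2 by 12416 ft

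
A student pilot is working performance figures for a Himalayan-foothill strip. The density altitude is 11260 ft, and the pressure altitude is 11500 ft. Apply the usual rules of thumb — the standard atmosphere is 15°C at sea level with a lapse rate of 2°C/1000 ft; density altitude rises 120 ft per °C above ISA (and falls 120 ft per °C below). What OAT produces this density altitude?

Density altitude − pressure altitude = 11260 − 11500 = -240 ft.
At 120 ft/°C that is an ISA deviation of -240/120 = -2°C.
ISA temperature at 11500 ft = 15 − 2 × (11500/1000) = -8°C.
OAT = ISA + deviation = -8 + (-2) = -10°C.

-10°C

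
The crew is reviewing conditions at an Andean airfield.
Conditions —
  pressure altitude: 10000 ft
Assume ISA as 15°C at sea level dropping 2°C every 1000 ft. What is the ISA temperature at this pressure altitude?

-5°C

ISA temperature = 15 − 2 × (10000/1000) = 15 − 20 = -5°C.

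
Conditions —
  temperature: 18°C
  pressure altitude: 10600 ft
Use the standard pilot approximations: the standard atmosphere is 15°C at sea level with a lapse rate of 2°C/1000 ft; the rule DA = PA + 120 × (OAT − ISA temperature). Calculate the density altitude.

13504 ft

ISA temperature at 10600 ft = 15 − 2 × (10600/1000) = -6.2°C.
ISA deviation = 18 − (-6.2) = +24.2°C.
Density altitude = 10600 + 120 × (24.2) = 10600 + (+2904) = 13504 ft.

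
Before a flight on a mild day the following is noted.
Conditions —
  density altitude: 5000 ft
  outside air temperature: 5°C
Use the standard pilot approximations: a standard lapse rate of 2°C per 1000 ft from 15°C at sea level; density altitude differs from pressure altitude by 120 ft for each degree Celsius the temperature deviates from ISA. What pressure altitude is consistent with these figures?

DA = PA + 120 × (OAT − (15 − 2·PA/1000)) = PA + 120·OAT − 1800 + 0.24·PA = 1.24·PA + 120·OAT − 1800.
So 1.24·PA = 5000 − 120 × 5 + 1800 = 6200.
PA = 6200 / 1.24 = 5000 ft.

5000 ft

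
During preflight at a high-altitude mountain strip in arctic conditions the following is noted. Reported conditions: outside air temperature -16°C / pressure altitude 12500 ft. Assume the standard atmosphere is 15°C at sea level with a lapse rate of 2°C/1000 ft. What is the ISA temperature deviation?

ISA temperature at 12500 ft = 15 − 2 × (12500/1000) = -10°C.
Deviation = OAT − ISA = -16 − (-10) = -6°C.

ISA-6°C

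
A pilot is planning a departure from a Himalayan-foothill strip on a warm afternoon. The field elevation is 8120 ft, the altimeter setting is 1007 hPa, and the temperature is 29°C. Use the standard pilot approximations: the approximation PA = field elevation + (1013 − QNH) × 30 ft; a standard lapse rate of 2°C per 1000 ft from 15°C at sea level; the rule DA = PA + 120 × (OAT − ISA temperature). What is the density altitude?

11972 ft

Pressure altitude = 8120 + (1013 − 1007) × 30 = 8120 + (+180) = 8300 ft.
ISA temperature at 8300 ft = 15 − 2 × (8300/1000) = -1.6°C.
ISA deviation = 29 − (-1.6) = +30.6°C.
Density altitude = 8300 + 120 × (30.6) = 11972 ft.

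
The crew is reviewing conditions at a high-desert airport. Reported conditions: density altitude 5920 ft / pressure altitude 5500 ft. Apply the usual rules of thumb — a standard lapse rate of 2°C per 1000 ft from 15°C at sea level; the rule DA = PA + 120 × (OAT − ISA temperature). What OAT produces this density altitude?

7.5°C

Density altitude − pressure altitude = 5920 − 5500 = +420 ft.
At 120 ft/°C that is an ISA deviation of 420/120 = +3.5°C.
ISA temperature at 5500 ft = 15 − 2 × (5500/1000) = 4°C.
OAT = ISA + deviation = 4 + (+3.5) = 7.5°C.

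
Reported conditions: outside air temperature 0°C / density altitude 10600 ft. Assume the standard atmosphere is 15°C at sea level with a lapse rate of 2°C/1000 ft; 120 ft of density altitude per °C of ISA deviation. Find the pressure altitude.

10000 ft

DA = PA + 120 × (OAT − (15 − 2·PA/1000)) = PA + 120·OAT − 1800 + 0.24·PA = 1.24·PA + 120·OAT − 1800.
So 1.24·PA = 10600 − 120 × 0 + 1800 = 12400.
PA = 12400 / 1.24 = 10000 ft.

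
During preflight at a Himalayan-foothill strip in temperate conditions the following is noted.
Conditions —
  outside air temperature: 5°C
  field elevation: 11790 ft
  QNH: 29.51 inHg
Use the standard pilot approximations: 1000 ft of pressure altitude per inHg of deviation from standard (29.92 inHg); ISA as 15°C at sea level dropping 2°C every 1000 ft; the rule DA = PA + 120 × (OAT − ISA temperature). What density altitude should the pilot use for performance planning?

Pressure altitude = 11790 + (29.92 − 29.51) × 1000 = 11790 + (+410) = 12200 ft.
ISA temperature at 12200 ft = 15 − 2 × (12200/1000) = -9.4°C.
ISA deviation = 5 − (-9.4) = +14.4°C.
Density altitude = 12200 + 120 × (14.4) = 13928 ft.

13928 ft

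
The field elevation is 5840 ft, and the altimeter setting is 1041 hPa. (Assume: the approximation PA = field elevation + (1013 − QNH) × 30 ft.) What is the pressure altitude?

5000 ft

Pressure correction = (1013 − 1041) × 30 = -840 ft.
Pressure altitude = 5840 + (-840) = 5000 ft.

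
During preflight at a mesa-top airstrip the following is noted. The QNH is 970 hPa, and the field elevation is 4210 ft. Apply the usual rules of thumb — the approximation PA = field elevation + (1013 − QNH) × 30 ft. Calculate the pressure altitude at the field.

Pressure correction = (1013 − 970) × 30 = +1290 ft.
Pressure altitude = 4210 + (+1290) = 5500 ft.

5500 ft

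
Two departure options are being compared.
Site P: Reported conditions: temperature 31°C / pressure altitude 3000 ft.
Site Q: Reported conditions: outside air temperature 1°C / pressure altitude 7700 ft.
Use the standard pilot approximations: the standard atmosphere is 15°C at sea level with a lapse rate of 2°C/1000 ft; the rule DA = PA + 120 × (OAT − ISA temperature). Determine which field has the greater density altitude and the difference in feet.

Site P: ISA temp = 9°C, deviation +22°C, DA = 3000 + 120 × 22 = 5640 ft.
Site Q: ISA temp = -0.4°C, deviation +1.4°C, DA = 7700 + 120 × 1.4 = 7868 ft.
Site Q is higher by 7868 − 5640 = 2228 ft.

Site Q by 2228 ft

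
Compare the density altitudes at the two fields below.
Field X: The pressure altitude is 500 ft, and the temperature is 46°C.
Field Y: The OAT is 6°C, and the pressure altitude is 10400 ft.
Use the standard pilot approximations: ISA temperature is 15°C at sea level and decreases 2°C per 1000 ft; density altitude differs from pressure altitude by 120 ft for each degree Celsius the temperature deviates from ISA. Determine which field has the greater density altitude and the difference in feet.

Field X: ISA temp = 14°C, deviation +32°C, DA = 500 + 120 × 32 = 4340 ft.
Field Y: ISA temp = -5.8°C, deviation +11.8°C, DA = 10400 + 120 × 11.8 = 11816 ft.
Field Y is higher by 11816 − 4340 = 7476 ft.

Field Y by 7476 ft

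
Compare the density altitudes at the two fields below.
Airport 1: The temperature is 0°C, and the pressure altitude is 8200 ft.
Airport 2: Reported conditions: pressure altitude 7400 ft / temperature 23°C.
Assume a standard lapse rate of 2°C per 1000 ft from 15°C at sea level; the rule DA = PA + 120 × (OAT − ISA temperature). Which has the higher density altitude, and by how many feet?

Airport 1: ISA temp = -1.4°C, deviation +1.4°C, DA = 8200 + 120 × 1.4 = 8368 ft.
Airport 2: ISA temp = 0.2°C, deviation +22.8°C, DA = 7400 + 120 × 22.8 = 10136 ft.
Airport 2 is higher by 10136 − 8368 = 1768 ft.

Airport 2 by 1768 ft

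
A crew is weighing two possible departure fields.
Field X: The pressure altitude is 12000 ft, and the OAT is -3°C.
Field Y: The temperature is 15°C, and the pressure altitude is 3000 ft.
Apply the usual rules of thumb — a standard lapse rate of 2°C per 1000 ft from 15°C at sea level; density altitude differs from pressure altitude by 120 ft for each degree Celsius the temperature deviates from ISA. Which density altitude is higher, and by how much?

Field X by 9000 ft

Field X: ISA temp = -9°C, deviation +6°C, DA = 12000 + 120 × 6 = 12720 ft.
Field Y: ISA temp = 9°C, deviation +6°C, DA = 3000 + 120 × 6 = 3720 ft.
Field X is higher by 12720 − 3720 = 9000 ft.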